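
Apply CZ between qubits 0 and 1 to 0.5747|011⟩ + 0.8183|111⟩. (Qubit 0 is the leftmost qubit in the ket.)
0.5747|011⟩ - 0.8183|111⟩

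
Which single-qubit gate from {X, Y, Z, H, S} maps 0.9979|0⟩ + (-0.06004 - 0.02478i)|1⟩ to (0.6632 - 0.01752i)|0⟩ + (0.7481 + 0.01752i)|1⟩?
H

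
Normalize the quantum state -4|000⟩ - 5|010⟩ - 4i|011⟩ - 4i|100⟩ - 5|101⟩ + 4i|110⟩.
-0.3746|000⟩ - 0.4683|010⟩ - 0.3746i|011⟩ - 0.3746i|100⟩ - 0.4683|101⟩ + 0.3746i|110⟩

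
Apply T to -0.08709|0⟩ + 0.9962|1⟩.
-0.08709|0⟩ + (0.7044 + 0.7044i)|1⟩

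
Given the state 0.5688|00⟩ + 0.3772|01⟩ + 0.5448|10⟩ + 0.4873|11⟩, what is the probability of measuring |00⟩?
0.3235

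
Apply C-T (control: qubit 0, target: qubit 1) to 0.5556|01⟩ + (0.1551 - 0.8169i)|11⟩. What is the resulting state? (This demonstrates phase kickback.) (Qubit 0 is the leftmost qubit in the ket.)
0.5556|01⟩ + (0.6873 - 0.468i)|11⟩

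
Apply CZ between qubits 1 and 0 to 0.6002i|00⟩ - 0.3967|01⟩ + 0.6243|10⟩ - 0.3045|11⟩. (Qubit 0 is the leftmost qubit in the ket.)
0.6002i|00⟩ - 0.3967|01⟩ + 0.6243|10⟩ + 0.3045|11⟩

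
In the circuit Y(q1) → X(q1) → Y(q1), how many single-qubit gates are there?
3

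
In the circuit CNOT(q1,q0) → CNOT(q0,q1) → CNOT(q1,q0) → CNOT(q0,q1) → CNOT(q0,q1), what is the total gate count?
5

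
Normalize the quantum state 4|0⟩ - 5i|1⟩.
0.6247|0⟩ - 0.7809i|1⟩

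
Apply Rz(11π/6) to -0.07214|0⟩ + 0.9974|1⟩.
(0.06968 + 0.01867i)|0⟩ + (-0.9634 + 0.2581i)|1⟩

Rz(11π/6) = [[e^(−iθ/2), 0], [0, e^(iθ/2)]] with e^(±iθ/2) = cos(θ/2) ± i·sin(θ/2); θ = 11π/6, cos(θ/2) ≈ -0.965926, sin(θ/2) ≈ 0.258819.
With a = amp(|0⟩) = -0.07214 and b = amp(|1⟩) = 0.9974:
new amp(|0⟩) = (-0.965926 - 0.258819i)·a = (0.06968 + 0.01867i)
new amp(|1⟩) = (-0.965926 + 0.258819i)·b = (-0.9634 + 0.2581i)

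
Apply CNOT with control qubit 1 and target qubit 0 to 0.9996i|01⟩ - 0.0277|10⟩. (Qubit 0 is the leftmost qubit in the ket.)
-0.0277|10⟩ + 0.9996i|11⟩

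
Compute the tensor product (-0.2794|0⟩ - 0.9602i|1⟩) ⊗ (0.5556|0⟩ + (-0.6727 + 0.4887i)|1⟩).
-0.1552|00⟩ + (0.188 - 0.1365i)|01⟩ - 0.5335i|10⟩ + (0.4692 + 0.6459i)|11⟩

amp(|b₁b₂…⟩) = product of the factor amplitudes for bits b₁, b₂, …; only kets whose every factor amplitude is nonzero survive.
|00⟩: (-0.2794)(0.5556) = -0.1552
|01⟩: (-0.2794)(-0.6727 + 0.4887i) = (0.188 - 0.1365i)
|10⟩: (-0.9602i)(0.5556) = -0.5335i
|11⟩: (-0.9602i)(-0.6727 + 0.4887i) = (0.4692 + 0.6459i)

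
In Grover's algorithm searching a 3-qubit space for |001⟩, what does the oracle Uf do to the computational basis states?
Uf|x⟩ = -|x⟩ if x = 001, else |x⟩ (phase flip on target)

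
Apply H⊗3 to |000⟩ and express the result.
1/√8|000⟩ + 1/√8|001⟩ + 1/√8|010⟩ + 1/√8|011⟩ + 1/√8|100⟩ + 1/√8|101⟩ + 1/√8|110⟩ + 1/√8|111⟩

H⊗3 gives amp(|y⟩) = (1/2√2) Σ_x (−1)^(x·y) amp(|x⟩), where x·y is the number of positions in which both x and y have a 1.
|000⟩: (1)/(2√2) = 1/√8
|001⟩: (1)/(2√2) = 1/√8
|010⟩: (1)/(2√2) = 1/√8
|011⟩: (1)/(2√2) = 1/√8
|100⟩: (1)/(2√2) = 1/√8
|101⟩: (1)/(2√2) = 1/√8
|110⟩: (1)/(2√2) = 1/√8
|111⟩: (1)/(2√2) = 1/√8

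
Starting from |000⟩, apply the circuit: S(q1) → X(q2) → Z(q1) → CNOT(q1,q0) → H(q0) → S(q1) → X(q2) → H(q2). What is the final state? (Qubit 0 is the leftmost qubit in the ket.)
1/2|000⟩ + 1/2|001⟩ + 1/2|100⟩ + 1/2|101⟩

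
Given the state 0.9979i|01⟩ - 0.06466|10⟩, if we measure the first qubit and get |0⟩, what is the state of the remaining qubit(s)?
i|1⟩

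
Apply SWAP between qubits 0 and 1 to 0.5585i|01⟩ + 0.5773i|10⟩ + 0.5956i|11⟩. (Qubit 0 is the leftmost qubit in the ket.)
0.5773i|01⟩ + 0.5585i|10⟩ + 0.5956i|11⟩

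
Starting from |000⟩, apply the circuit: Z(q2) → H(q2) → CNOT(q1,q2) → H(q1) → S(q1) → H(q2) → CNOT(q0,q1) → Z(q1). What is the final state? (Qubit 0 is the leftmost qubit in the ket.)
1/√2|000⟩ - (1/√2)i|010⟩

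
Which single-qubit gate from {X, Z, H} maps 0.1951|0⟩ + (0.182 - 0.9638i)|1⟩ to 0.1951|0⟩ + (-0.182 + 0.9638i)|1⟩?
Z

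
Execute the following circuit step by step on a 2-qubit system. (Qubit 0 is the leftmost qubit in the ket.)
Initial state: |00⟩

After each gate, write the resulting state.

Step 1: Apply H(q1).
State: 1/√2|00⟩ + 1/√2|01⟩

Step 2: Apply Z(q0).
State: 1/√2|00⟩ + 1/√2|01⟩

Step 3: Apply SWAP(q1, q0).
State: 1/√2|00⟩ + 1/√2|10⟩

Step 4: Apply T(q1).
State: 1/√2|00⟩ + 1/√2|10⟩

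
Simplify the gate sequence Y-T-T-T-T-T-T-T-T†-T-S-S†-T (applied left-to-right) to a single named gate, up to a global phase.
Y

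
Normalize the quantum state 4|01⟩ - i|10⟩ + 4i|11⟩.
0.6963|01⟩ - 0.1741i|10⟩ + 0.6963i|11⟩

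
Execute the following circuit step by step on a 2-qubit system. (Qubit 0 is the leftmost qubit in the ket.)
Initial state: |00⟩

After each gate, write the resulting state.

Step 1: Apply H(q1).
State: 1/√2|00⟩ + 1/√2|01⟩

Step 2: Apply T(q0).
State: 1/√2|00⟩ + 1/√2|01⟩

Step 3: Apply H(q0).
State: 1/2|00⟩ + 1/2|01⟩ + 1/2|10⟩ + 1/2|11⟩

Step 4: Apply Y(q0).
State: -(1/2)i|00⟩ - (1/2)i|01⟩ + (1/2)i|10⟩ + (1/2)i|11⟩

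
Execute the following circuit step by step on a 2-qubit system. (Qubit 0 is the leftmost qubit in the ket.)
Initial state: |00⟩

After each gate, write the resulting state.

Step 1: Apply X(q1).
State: |01⟩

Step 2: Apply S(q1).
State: i|01⟩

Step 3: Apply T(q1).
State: (-1/√2 + (1/√2)i)|01⟩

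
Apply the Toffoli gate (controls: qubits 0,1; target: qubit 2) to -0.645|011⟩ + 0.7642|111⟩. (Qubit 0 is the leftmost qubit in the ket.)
-0.645|011⟩ + 0.7642|110⟩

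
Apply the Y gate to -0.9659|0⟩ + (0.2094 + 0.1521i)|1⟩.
(0.1521 - 0.2094i)|0⟩ - 0.9659i|1⟩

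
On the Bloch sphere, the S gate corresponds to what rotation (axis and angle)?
Rotation by π/2 around the z-axis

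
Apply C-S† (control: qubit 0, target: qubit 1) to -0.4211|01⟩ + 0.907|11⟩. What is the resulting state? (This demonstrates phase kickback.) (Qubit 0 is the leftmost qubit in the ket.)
-0.4211|01⟩ - 0.907i|11⟩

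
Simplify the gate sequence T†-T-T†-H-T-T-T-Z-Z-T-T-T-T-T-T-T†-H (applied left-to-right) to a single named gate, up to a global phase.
T†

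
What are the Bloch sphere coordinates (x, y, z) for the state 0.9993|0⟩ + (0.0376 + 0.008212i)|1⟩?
(0.07515, 0.01641, 0.9971)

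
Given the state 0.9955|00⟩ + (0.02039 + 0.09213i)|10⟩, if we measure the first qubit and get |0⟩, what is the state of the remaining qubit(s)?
|0⟩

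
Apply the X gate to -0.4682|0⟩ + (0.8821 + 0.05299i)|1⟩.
(0.8821 + 0.05299i)|0⟩ - 0.4682|1⟩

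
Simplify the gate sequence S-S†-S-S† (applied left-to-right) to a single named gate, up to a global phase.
I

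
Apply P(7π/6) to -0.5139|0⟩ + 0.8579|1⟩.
-0.5139|0⟩ + (-0.743 - 0.429i)|1⟩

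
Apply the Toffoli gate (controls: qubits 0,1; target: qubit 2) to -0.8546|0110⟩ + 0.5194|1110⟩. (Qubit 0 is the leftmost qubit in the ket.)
-0.8546|0110⟩ + 0.5194|1100⟩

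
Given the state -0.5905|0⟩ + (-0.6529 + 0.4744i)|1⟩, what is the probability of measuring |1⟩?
0.6513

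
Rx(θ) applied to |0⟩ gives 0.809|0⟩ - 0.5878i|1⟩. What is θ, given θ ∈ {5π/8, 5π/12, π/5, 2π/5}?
2π/5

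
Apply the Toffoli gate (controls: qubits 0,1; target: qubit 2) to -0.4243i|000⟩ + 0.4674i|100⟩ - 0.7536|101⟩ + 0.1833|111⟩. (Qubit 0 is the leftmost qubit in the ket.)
-0.4243i|000⟩ + 0.4674i|100⟩ - 0.7536|101⟩ + 0.1833|110⟩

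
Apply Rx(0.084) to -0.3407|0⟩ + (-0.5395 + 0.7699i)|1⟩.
(-0.3081 + 0.02265i)|0⟩ + (-0.539 + 0.7835i)|1⟩

Rx(0.084) = [[cos(θ/2), −i·sin(θ/2)], [−i·sin(θ/2), cos(θ/2)]]; θ = 0.084, cos(θ/2) ≈ 0.999118, sin(θ/2) ≈ 0.0419877.
With a = amp(|0⟩) = -0.3407 and b = amp(|1⟩) = (-0.5395 + 0.7699i):
new amp(|0⟩) = (0.999118)·a + (-0.0419877i)·b = (-0.3081 + 0.02265i)
new amp(|1⟩) = (-0.0419877i)·a + (0.999118)·b = (-0.539 + 0.7835i)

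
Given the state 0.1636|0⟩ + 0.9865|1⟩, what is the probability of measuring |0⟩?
0.02676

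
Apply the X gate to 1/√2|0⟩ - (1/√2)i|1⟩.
-(1/√2)i|0⟩ + 1/√2|1⟩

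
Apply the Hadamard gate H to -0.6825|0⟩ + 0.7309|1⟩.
0.03422|0⟩ - 0.9994|1⟩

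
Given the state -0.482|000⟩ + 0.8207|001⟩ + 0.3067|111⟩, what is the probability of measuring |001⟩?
0.6735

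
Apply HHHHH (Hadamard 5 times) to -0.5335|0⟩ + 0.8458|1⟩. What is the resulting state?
0.2208|0⟩ - 0.9753|1⟩

H² = I, so H^5 = H: a single Hadamard. With (a, b) = (-0.5335, 0.8458), H gives ((a + b)/√2, (a − b)/√2) = (0.2208, -0.9753).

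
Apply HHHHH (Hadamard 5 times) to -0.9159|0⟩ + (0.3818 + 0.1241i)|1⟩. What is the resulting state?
(-0.3777 + 0.08775i)|0⟩ + (-0.9176 - 0.08775i)|1⟩

H² = I, so H^5 = H: a single Hadamard. With (a, b) = (-0.9159, (0.3818 + 0.1241i)), H gives ((a + b)/√2, (a − b)/√2) = ((-0.3777 + 0.08775i), (-0.9176 - 0.08775i)).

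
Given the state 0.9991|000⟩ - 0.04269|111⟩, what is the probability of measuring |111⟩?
0.001822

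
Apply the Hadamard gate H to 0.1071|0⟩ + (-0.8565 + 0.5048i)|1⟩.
(-0.5299 + 0.3569i)|0⟩ + (0.6814 - 0.3569i)|1⟩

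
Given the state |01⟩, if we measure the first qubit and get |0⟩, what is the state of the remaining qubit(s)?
|1⟩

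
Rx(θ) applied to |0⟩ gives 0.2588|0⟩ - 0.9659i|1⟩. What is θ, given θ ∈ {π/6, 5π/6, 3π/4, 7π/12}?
5π/6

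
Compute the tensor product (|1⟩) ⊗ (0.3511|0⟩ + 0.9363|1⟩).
0.3511|10⟩ + 0.9363|11⟩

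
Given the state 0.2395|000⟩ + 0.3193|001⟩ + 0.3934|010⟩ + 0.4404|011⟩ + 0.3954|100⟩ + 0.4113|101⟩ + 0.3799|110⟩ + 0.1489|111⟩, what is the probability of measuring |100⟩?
0.1563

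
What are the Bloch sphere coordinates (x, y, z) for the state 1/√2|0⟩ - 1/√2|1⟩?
(-1, 0, 0)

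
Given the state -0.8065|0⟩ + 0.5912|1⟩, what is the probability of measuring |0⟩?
0.6504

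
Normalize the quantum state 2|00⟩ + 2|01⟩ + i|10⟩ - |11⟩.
0.6325|00⟩ + 0.6325|01⟩ + 0.3162i|10⟩ - 0.3162|11⟩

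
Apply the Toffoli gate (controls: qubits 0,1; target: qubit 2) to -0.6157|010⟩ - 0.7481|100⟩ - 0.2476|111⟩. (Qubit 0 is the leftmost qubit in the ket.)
-0.6157|010⟩ - 0.7481|100⟩ - 0.2476|110⟩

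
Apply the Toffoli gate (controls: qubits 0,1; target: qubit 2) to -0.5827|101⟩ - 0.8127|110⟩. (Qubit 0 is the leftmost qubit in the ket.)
-0.5827|101⟩ - 0.8127|111⟩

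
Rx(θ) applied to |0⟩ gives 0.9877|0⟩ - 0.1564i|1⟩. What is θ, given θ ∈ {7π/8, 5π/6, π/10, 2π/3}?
π/10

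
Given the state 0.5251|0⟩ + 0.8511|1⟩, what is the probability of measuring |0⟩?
0.2757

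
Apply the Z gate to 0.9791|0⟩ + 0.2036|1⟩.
0.9791|0⟩ - 0.2036|1⟩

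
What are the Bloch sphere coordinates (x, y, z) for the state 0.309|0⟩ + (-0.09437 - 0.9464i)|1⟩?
(-0.05832, -0.5849, -0.8091)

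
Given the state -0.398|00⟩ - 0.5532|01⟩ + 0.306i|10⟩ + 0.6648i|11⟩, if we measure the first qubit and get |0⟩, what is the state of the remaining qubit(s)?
-0.584|0⟩ - 0.8117|1⟩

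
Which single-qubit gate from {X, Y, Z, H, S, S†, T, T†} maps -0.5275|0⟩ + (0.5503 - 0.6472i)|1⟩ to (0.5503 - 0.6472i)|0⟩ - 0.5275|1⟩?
X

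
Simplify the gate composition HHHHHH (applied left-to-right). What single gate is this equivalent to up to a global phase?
I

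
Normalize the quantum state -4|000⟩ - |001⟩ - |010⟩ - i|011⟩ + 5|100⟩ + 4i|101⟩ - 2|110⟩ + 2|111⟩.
-0.4851|000⟩ - 0.1213|001⟩ - 0.1213|010⟩ - 0.1213i|011⟩ + 0.6063|100⟩ + 0.4851i|101⟩ - 0.2425|110⟩ + 0.2425|111⟩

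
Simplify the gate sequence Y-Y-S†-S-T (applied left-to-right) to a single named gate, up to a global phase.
T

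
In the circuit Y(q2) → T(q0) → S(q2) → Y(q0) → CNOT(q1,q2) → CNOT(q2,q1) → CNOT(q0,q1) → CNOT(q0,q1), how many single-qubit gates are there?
4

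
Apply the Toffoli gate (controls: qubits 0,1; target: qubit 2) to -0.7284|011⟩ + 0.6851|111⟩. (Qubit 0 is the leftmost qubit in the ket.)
-0.7284|011⟩ + 0.6851|110⟩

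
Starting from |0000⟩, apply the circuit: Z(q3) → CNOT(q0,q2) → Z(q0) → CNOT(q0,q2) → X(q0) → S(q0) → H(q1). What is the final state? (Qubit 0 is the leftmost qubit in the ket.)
(1/√2)i|1000⟩ + (1/√2)i|1100⟩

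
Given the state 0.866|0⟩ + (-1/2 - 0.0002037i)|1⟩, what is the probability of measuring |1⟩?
0.25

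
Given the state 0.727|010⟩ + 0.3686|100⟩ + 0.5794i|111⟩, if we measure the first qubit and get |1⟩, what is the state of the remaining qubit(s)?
0.5368|00⟩ + 0.8437i|11⟩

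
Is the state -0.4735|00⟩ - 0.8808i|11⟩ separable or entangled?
Entangled

Writing the state as a|00⟩ + b|01⟩ + c|10⟩ + d|11⟩, it is a product state iff ad − bc = 0.
Here (a, b, c, d) = (-0.4735, 0, 0, -0.8808i): ad − bc = (-0.4735)(-0.8808i) − (0)(0) = 0.4171i ≠ 0, so the state is entangled.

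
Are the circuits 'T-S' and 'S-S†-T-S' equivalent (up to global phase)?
Yes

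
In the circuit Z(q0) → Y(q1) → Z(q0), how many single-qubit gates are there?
3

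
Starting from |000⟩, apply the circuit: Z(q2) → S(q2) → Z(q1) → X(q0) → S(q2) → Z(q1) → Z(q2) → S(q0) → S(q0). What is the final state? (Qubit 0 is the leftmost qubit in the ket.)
-|100⟩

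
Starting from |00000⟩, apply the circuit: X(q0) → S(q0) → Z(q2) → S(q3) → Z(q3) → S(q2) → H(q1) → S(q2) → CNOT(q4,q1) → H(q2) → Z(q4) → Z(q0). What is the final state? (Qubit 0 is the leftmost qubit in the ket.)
-(1/2)i|10000⟩ - (1/2)i|10100⟩ - (1/2)i|11000⟩ - (1/2)i|11100⟩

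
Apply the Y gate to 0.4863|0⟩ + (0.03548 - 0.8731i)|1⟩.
(-0.8731 - 0.03548i)|0⟩ + 0.4863i|1⟩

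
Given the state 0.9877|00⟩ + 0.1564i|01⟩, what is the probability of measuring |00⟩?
0.9756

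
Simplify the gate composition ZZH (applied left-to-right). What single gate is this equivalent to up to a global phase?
H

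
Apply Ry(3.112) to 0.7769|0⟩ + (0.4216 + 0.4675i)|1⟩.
(-0.4101 - 0.4674i)|0⟩ + (0.7831 + 0.006917i)|1⟩

Ry(3.112) = [[cos(θ/2), −sin(θ/2)], [sin(θ/2), cos(θ/2)]]; θ = 3.112, cos(θ/2) ≈ 0.0147958, sin(θ/2) ≈ 0.999891.
With a = amp(|0⟩) = 0.7769 and b = amp(|1⟩) = (0.4216 + 0.4675i):
new amp(|0⟩) = (0.0147958)·a + (-0.999891)·b = (-0.4101 - 0.4674i)
new amp(|1⟩) = (0.999891)·a + (0.0147958)·b = (0.7831 + 0.006917i)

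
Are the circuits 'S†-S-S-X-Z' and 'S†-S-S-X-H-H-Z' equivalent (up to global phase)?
Yes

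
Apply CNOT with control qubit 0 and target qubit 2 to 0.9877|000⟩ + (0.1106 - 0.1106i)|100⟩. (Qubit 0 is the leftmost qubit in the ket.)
0.9877|000⟩ + (0.1106 - 0.1106i)|101⟩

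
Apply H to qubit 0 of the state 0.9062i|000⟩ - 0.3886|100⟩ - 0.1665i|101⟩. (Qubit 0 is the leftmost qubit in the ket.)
(-0.2748 + 0.6408i)|000⟩ - 0.1177i|001⟩ + (0.2748 + 0.6408i)|100⟩ + 0.1177i|101⟩

H on qubit 0 mixes each pair of kets that differ only in qubit 0: amplitudes (a, b) of (|…0…⟩, |…1…⟩) become ((a + b)/√2, (a − b)/√2). Kets absent from the input have amplitude 0.
(|000⟩, |100⟩): (a, b) = (0.9062i, -0.3886) → ((-0.2748 + 0.6408i), (0.2748 + 0.6408i))
(|001⟩, |101⟩): (a, b) = (0, -0.1665i) → (-0.1177i, 0.1177i)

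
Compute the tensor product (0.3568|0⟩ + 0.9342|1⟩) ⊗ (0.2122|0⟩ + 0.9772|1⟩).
0.07571|00⟩ + 0.3487|01⟩ + 0.1982|10⟩ + 0.9129|11⟩

amp(|b₁b₂…⟩) = product of the factor amplitudes for bits b₁, b₂, …; only kets whose every factor amplitude is nonzero survive.
|00⟩: (0.3568)(0.2122) = 0.07571
|01⟩: (0.3568)(0.9772) = 0.3487
|10⟩: (0.9342)(0.2122) = 0.1982
|11⟩: (0.9342)(0.9772) = 0.9129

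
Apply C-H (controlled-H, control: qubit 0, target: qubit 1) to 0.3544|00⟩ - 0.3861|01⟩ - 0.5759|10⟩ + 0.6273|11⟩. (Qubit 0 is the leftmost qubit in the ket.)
0.3544|00⟩ - 0.3861|01⟩ + 0.03635|10⟩ - 0.8508|11⟩

C-H leaves the control-|0⟩ kets |00⟩, |01⟩ unchanged and applies H to qubit 1 on the control-|1⟩ pair (|10⟩, |11⟩).
H = [[1/√2, 1/√2], [1/√2, -1/√2]].
With a = amp(|10⟩) = -0.5759 and b = amp(|11⟩) = 0.6273:
new amp(|10⟩) = (1/√2)·a + (1/√2)·b = 0.03635
new amp(|11⟩) = (1/√2)·a + (-1/√2)·b = -0.8508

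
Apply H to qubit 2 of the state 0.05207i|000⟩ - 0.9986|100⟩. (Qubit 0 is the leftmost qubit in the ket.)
0.03682i|000⟩ + 0.03682i|001⟩ - 0.7061|100⟩ - 0.7061|101⟩

H on qubit 2 mixes each pair of kets that differ only in qubit 2: amplitudes (a, b) of (|…0…⟩, |…1…⟩) become ((a + b)/√2, (a − b)/√2). Kets absent from the input have amplitude 0.
(|000⟩, |001⟩): (a, b) = (0.05207i, 0) → (0.03682i, 0.03682i)
(|100⟩, |101⟩): (a, b) = (-0.9986, 0) → (-0.7061, -0.7061)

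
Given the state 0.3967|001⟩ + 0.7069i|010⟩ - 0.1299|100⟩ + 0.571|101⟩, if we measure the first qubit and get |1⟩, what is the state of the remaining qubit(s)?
-0.2218|00⟩ + 0.9751|01⟩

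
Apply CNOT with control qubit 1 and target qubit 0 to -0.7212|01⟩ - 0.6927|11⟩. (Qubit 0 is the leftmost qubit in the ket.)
-0.6927|01⟩ - 0.7212|11⟩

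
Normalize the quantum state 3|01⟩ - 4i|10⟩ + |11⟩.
0.5883|01⟩ - 0.7845i|10⟩ + 0.1961|11⟩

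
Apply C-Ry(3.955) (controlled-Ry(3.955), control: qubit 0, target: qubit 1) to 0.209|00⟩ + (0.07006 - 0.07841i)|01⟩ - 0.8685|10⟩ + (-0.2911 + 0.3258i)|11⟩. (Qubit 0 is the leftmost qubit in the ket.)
0.209|00⟩ + (0.07006 - 0.07841i)|01⟩ + (0.6109 - 0.2992i)|10⟩ + (-0.6825 - 0.1289i)|11⟩

C-Ry(3.955) leaves the control-|0⟩ kets |00⟩, |01⟩ unchanged and applies Ry(3.955) to qubit 1 on the control-|1⟩ pair (|10⟩, |11⟩).
Ry(3.955) = [[cos(θ/2), −sin(θ/2)], [sin(θ/2), cos(θ/2)]]; θ = 3.955, cos(θ/2) ≈ -0.395584, sin(θ/2) ≈ 0.91843.
With a = amp(|10⟩) = -0.8685 and b = amp(|11⟩) = (-0.2911 + 0.3258i):
new amp(|10⟩) = (-0.395584)·a + (-0.91843)·b = (0.6109 - 0.2992i)
new amp(|11⟩) = (0.91843)·a + (-0.395584)·b = (-0.6825 - 0.1289i)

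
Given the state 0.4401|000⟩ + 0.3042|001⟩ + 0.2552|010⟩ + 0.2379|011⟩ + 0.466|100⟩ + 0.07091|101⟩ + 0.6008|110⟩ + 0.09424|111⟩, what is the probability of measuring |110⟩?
0.361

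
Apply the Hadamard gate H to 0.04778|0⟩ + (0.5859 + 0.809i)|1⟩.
(0.4481 + 0.572i)|0⟩ + (-0.3805 - 0.572i)|1⟩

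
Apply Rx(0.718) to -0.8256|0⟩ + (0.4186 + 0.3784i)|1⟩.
(-0.64 - 0.1471i)|0⟩ + (0.3919 + 0.6443i)|1⟩

Rx(0.718) = [[cos(θ/2), −i·sin(θ/2)], [−i·sin(θ/2), cos(θ/2)]]; θ = 0.718, cos(θ/2) ≈ 0.936249, sin(θ/2) ≈ 0.351338.
With a = amp(|0⟩) = -0.8256 and b = amp(|1⟩) = (0.4186 + 0.3784i):
new amp(|0⟩) = (0.936249)·a + (-0.351338i)·b = (-0.64 - 0.1471i)
new amp(|1⟩) = (-0.351338i)·a + (0.936249)·b = (0.3919 + 0.6443i)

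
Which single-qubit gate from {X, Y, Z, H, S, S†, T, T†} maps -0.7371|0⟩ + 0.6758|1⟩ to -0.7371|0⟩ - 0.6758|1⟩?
Z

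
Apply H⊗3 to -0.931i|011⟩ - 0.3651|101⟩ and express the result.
(-0.1291 - 0.3292i)|000⟩ + (0.1291 + 0.3292i)|001⟩ + (-0.1291 + 0.3292i)|010⟩ + (0.1291 - 0.3292i)|011⟩ + (0.1291 - 0.3292i)|100⟩ + (-0.1291 + 0.3292i)|101⟩ + (0.1291 + 0.3292i)|110⟩ + (-0.1291 - 0.3292i)|111⟩

H⊗3 gives amp(|y⟩) = (1/2√2) Σ_x (−1)^(x·y) amp(|x⟩), where x·y is the number of positions in which both x and y have a 1.
|000⟩: (-0.931i - 0.3651)/(2√2) = (-0.1291 - 0.3292i)
|001⟩: (0.931i + 0.3651)/(2√2) = (0.1291 + 0.3292i)
|010⟩: (0.931i - 0.3651)/(2√2) = (-0.1291 + 0.3292i)
|011⟩: (-0.931i + 0.3651)/(2√2) = (0.1291 - 0.3292i)
|100⟩: (-0.931i + 0.3651)/(2√2) = (0.1291 - 0.3292i)
|101⟩: (0.931i - 0.3651)/(2√2) = (-0.1291 + 0.3292i)
|110⟩: (0.931i + 0.3651)/(2√2) = (0.1291 + 0.3292i)
|111⟩: (-0.931i - 0.3651)/(2√2) = (-0.1291 - 0.3292i)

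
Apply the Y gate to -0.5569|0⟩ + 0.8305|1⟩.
-0.8305i|0⟩ - 0.5569i|1⟩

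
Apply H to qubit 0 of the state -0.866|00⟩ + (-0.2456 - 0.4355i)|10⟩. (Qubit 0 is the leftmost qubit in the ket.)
(-0.786 - 0.3079i)|00⟩ + (-0.4387 + 0.3079i)|10⟩

H on qubit 0 mixes each pair of kets that differ only in qubit 0: amplitudes (a, b) of (|…0…⟩, |…1…⟩) become ((a + b)/√2, (a − b)/√2). Kets absent from the input have amplitude 0.
(|00⟩, |10⟩): (a, b) = (-0.866, (-0.2456 - 0.4355i)) → ((-0.786 - 0.3079i), (-0.4387 + 0.3079i))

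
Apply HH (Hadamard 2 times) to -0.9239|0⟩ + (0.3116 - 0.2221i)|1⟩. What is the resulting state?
-0.9239|0⟩ + (0.3116 - 0.2221i)|1⟩

H² = I, so an even number of Hadamards cancels: H^2 = I and the state is unchanged.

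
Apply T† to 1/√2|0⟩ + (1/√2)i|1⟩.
1/√2|0⟩ + (1/2 + (1/2)i)|1⟩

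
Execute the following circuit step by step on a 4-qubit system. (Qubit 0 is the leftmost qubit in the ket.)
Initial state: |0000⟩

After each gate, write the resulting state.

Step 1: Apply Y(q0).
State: i|1000⟩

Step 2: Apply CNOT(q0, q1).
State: i|1100⟩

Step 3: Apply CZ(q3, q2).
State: i|1100⟩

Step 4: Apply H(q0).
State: (1/√2)i|0100⟩ - (1/√2)i|1100⟩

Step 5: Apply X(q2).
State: (1/√2)i|0110⟩ - (1/√2)i|1110⟩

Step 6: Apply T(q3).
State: (1/√2)i|0110⟩ - (1/√2)i|1110⟩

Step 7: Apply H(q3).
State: (1/2)i|0110⟩ + (1/2)i|0111⟩ - (1/2)i|1110⟩ - (1/2)i|1111⟩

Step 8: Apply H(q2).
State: (1/√8)i|0100⟩ + (1/√8)i|0101⟩ - (1/√8)i|0110⟩ - (1/√8)i|0111⟩ - (1/√8)i|1100⟩ - (1/√8)i|1101⟩ + (1/√8)i|1110⟩ + (1/√8)i|1111⟩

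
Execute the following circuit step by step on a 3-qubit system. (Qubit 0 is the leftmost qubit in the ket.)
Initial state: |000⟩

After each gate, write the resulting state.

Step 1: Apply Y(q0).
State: i|100⟩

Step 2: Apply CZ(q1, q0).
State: i|100⟩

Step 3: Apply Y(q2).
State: -|101⟩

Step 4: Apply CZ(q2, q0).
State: |101⟩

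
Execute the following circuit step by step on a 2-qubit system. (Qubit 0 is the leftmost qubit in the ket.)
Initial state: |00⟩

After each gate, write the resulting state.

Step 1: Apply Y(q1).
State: i|01⟩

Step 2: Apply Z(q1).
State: -i|01⟩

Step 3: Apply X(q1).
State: -i|00⟩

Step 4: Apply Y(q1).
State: |01⟩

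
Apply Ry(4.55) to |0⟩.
-0.6474|0⟩ + 0.7621|1⟩

Ry(4.55) = [[cos(θ/2), −sin(θ/2)], [sin(θ/2), cos(θ/2)]]; θ = 4.55, cos(θ/2) ≈ -0.647427, sin(θ/2) ≈ 0.762127.
With a = amp(|0⟩) = 1 and b = amp(|1⟩) = 0:
new amp(|0⟩) = (-0.647427)·a + (-0.762127)·b = -0.6474
new amp(|1⟩) = (0.762127)·a + (-0.647427)·b = 0.7621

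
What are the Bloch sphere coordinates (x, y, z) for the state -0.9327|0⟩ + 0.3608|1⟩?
(-0.673, 0, 0.7398)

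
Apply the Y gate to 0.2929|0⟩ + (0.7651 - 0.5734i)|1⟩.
(-0.5734 - 0.7651i)|0⟩ + 0.2929i|1⟩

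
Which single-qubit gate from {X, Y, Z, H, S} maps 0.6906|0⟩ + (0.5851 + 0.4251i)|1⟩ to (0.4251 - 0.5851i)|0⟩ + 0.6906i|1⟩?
Y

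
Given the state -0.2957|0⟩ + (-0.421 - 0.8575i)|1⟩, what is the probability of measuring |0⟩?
0.08744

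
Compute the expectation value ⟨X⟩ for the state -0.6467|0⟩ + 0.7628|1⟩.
-0.9866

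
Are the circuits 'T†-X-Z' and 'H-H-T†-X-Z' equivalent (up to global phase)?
Yes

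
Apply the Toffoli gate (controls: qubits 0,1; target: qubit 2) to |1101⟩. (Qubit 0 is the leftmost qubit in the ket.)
|1111⟩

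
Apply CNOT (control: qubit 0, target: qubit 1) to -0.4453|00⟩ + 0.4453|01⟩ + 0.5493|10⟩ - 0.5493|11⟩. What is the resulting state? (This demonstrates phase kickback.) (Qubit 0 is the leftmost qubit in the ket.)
-0.4453|00⟩ + 0.4453|01⟩ - 0.5493|10⟩ + 0.5493|11⟩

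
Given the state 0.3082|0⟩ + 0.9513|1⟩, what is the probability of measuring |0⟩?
0.09499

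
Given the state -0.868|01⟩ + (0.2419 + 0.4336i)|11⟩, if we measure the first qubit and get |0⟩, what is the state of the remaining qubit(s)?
-|1⟩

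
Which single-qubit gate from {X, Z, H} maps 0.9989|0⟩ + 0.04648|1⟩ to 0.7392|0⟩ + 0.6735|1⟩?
H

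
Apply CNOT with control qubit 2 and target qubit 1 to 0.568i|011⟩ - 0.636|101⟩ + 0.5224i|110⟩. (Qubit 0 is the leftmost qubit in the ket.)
0.568i|001⟩ + 0.5224i|110⟩ - 0.636|111⟩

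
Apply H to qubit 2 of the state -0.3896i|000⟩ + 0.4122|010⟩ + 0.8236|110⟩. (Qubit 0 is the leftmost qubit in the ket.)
-0.2755i|000⟩ - 0.2755i|001⟩ + 0.2915|010⟩ + 0.2915|011⟩ + 0.5824|110⟩ + 0.5824|111⟩

H on qubit 2 mixes each pair of kets that differ only in qubit 2: amplitudes (a, b) of (|…0…⟩, |…1…⟩) become ((a + b)/√2, (a − b)/√2). Kets absent from the input have amplitude 0.
(|000⟩, |001⟩): (a, b) = (-0.3896i, 0) → (-0.2755i, -0.2755i)
(|010⟩, |011⟩): (a, b) = (0.4122, 0) → (0.2915, 0.2915)
(|110⟩, |111⟩): (a, b) = (0.8236, 0) → (0.5824, 0.5824)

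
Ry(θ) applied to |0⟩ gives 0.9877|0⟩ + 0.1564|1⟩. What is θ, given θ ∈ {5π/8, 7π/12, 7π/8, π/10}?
π/10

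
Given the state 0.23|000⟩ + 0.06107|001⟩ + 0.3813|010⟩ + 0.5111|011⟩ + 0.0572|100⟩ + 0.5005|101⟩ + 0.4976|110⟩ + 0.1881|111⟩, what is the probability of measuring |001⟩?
0.00373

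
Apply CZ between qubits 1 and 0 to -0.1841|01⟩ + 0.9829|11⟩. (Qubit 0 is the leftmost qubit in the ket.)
-0.1841|01⟩ - 0.9829|11⟩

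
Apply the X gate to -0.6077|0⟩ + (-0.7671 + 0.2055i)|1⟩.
(-0.7671 + 0.2055i)|0⟩ - 0.6077|1⟩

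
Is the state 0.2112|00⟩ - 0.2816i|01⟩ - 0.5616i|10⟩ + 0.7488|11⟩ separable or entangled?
Entangled

Writing the state as a|00⟩ + b|01⟩ + c|10⟩ + d|11⟩, it is a product state iff ad − bc = 0.
Here (a, b, c, d) = (0.2112, -0.2816i, -0.5616i, 0.7488): ad − bc = (0.2112)(0.7488) − (-0.2816i)(-0.5616i) = 0.3163 ≠ 0, so the state is entangled.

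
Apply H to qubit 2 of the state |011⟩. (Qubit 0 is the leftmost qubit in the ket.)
1/√2|010⟩ - 1/√2|011⟩

H on qubit 2 mixes each pair of kets that differ only in qubit 2: amplitudes (a, b) of (|…0…⟩, |…1…⟩) become ((a + b)/√2, (a − b)/√2). Kets absent from the input have amplitude 0.
(|010⟩, |011⟩): (a, b) = (0, 1) → (1/√2, -1/√2)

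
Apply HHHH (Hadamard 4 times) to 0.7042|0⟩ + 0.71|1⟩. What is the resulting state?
0.7042|0⟩ + 0.71|1⟩

H² = I, so an even number of Hadamards cancels: H^4 = I and the state is unchanged.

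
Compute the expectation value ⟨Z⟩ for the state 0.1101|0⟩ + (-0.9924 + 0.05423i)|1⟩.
-0.9757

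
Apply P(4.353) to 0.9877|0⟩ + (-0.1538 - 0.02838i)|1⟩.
0.9877|0⟩ + (0.02752 + 0.154i)|1⟩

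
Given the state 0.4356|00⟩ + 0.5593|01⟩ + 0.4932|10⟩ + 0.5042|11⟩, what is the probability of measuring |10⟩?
0.2432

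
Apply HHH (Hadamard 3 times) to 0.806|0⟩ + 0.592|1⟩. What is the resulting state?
0.9885|0⟩ + 0.1513|1⟩

H² = I, so H^3 = H: a single Hadamard. With (a, b) = (0.806, 0.592), H gives ((a + b)/√2, (a − b)/√2) = (0.9885, 0.1513).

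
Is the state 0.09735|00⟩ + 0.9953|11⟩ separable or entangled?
Entangled

Writing the state as a|00⟩ + b|01⟩ + c|10⟩ + d|11⟩, it is a product state iff ad − bc = 0.
Here (a, b, c, d) = (0.09735, 0, 0, 0.9953): ad − bc = (0.09735)(0.9953) − (0)(0) = 0.09689 ≠ 0, so the state is entangled.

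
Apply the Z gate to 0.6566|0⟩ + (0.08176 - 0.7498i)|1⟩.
0.6566|0⟩ + (-0.08176 + 0.7498i)|1⟩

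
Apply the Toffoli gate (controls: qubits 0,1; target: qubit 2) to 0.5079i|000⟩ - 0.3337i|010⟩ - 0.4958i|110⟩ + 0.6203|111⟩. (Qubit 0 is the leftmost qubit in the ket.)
0.5079i|000⟩ - 0.3337i|010⟩ + 0.6203|110⟩ - 0.4958i|111⟩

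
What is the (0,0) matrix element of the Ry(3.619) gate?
-0.2364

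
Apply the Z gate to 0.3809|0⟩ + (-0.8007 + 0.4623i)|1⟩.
0.3809|0⟩ + (0.8007 - 0.4623i)|1⟩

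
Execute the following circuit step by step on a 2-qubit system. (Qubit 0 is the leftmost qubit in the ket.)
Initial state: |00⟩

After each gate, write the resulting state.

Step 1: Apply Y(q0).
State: i|10⟩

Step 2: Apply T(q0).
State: (-1/√2 + (1/√2)i)|10⟩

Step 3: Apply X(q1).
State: (-1/√2 + (1/√2)i)|11⟩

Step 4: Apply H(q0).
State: (-1/2 + (1/2)i)|01⟩ + (1/2 - (1/2)i)|11⟩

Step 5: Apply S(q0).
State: (-1/2 + (1/2)i)|01⟩ + (1/2 + (1/2)i)|11⟩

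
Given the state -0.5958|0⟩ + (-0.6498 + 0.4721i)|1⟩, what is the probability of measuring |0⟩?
0.355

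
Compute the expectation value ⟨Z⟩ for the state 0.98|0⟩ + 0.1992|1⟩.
0.9207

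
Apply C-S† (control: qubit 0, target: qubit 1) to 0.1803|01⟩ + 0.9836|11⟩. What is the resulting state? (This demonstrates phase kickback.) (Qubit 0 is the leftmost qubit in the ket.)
0.1803|01⟩ - 0.9836i|11⟩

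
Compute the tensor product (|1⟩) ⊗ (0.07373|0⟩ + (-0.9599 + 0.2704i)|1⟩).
0.07373|10⟩ + (-0.9599 + 0.2704i)|11⟩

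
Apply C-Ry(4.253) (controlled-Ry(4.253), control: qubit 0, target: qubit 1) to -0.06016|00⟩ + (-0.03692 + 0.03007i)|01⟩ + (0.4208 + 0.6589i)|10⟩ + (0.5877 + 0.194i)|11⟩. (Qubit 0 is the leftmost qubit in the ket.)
-0.06016|00⟩ + (-0.03692 + 0.03007i)|01⟩ + (-0.7213 - 0.5124i)|10⟩ + (0.04745 + 0.4574i)|11⟩

C-Ry(4.253) leaves the control-|0⟩ kets |00⟩, |01⟩ unchanged and applies Ry(4.253) to qubit 1 on the control-|1⟩ pair (|10⟩, |11⟩).
Ry(4.253) = [[cos(θ/2), −sin(θ/2)], [sin(θ/2), cos(θ/2)]]; θ = 4.253, cos(θ/2) ≈ -0.527541, sin(θ/2) ≈ 0.849529.
With a = amp(|10⟩) = (0.4208 + 0.6589i) and b = amp(|11⟩) = (0.5877 + 0.194i):
new amp(|10⟩) = (-0.527541)·a + (-0.849529)·b = (-0.7213 - 0.5124i)
new amp(|11⟩) = (0.849529)·a + (-0.527541)·b = (0.04745 + 0.4574i)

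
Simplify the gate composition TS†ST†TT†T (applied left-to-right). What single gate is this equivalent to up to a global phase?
T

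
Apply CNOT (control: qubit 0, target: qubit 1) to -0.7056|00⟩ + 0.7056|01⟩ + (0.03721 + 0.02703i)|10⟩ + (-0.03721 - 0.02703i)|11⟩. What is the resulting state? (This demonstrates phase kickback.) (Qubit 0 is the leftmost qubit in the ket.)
-0.7056|00⟩ + 0.7056|01⟩ + (-0.03721 - 0.02703i)|10⟩ + (0.03721 + 0.02703i)|11⟩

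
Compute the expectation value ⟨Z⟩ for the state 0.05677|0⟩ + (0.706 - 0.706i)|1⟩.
-0.9936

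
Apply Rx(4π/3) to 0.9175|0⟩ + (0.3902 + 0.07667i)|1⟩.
(-0.3924 - 0.3379i)|0⟩ + (-0.1951 - 0.8329i)|1⟩

Rx(4π/3) = [[cos(θ/2), −i·sin(θ/2)], [−i·sin(θ/2), cos(θ/2)]]; θ = 4π/3, cos(θ/2) ≈ -0.5, sin(θ/2) ≈ 0.866025.
With a = amp(|0⟩) = 0.9175 and b = amp(|1⟩) = (0.3902 + 0.07667i):
new amp(|0⟩) = (-0.5)·a + (-0.866025i)·b = (-0.3924 - 0.3379i)
new amp(|1⟩) = (-0.866025i)·a + (-0.5)·b = (-0.1951 - 0.8329i)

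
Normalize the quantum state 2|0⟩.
|0⟩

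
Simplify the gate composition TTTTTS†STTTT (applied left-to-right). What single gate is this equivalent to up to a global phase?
T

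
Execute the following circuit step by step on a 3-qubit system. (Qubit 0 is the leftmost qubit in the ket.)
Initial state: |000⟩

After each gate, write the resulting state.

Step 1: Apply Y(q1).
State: i|010⟩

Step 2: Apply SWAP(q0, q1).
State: i|100⟩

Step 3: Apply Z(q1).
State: i|100⟩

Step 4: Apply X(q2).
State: i|101⟩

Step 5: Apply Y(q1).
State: -|111⟩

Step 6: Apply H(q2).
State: -1/√2|110⟩ + 1/√2|111⟩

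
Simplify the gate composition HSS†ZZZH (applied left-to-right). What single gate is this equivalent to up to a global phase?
X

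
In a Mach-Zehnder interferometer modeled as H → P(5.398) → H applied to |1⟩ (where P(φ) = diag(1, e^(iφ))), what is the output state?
(0.1834 + 0.387i)|0⟩ + (0.8166 - 0.387i)|1⟩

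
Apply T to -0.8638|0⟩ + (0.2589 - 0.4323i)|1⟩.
-0.8638|0⟩ + (0.4888 - 0.1226i)|1⟩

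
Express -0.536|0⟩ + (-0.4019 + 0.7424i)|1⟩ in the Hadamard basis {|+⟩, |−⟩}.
(-0.6632 + 0.525i)|+⟩ + (-0.09482 - 0.525i)|−⟩

With |ψ⟩ = α|0⟩ + β|1⟩, the Hadamard-basis coefficients are ⟨+|ψ⟩ = (α + β)/√2 and ⟨−|ψ⟩ = (α − β)/√2.
Here α = -0.536, β = (-0.4019 + 0.7424i): (α + β)/√2 = (-0.6632 + 0.525i), (α − β)/√2 = (-0.09482 - 0.525i).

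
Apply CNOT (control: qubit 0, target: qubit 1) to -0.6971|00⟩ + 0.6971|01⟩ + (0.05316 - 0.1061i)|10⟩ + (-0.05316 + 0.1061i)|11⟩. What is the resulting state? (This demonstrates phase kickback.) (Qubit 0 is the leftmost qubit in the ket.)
-0.6971|00⟩ + 0.6971|01⟩ + (-0.05316 + 0.1061i)|10⟩ + (0.05316 - 0.1061i)|11⟩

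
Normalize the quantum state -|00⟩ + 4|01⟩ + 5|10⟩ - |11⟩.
-0.1525|00⟩ + 0.61|01⟩ + 0.7625|10⟩ - 0.1525|11⟩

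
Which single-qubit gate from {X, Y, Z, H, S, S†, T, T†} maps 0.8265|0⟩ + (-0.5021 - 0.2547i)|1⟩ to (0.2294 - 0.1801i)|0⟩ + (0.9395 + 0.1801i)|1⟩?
H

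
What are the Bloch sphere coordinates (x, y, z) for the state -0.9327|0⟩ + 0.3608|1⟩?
(-0.673, 0, 0.7398)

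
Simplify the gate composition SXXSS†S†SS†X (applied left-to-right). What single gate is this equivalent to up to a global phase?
X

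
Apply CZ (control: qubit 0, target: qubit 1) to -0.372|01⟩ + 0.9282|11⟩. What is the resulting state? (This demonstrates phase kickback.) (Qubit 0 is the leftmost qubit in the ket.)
-0.372|01⟩ - 0.9282|11⟩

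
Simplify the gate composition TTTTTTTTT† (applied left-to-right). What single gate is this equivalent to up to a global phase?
T†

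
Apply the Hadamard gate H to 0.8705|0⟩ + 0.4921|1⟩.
0.9635|0⟩ + 0.2676|1⟩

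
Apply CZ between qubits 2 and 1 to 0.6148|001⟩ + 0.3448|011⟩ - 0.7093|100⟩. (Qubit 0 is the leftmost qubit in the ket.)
0.6148|001⟩ - 0.3448|011⟩ - 0.7093|100⟩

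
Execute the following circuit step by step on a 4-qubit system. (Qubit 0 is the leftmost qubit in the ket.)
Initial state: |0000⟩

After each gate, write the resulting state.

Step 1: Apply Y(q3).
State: i|0001⟩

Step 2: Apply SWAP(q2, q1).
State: i|0001⟩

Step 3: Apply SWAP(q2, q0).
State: i|0001⟩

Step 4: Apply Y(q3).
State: |0000⟩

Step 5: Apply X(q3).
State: |0001⟩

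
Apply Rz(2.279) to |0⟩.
(0.418 - 0.9084i)|0⟩

Rz(2.279) = [[e^(−iθ/2), 0], [0, e^(iθ/2)]] with e^(±iθ/2) = cos(θ/2) ± i·sin(θ/2); θ = 2.279, cos(θ/2) ≈ 0.418049, sin(θ/2) ≈ 0.908425.
With a = amp(|0⟩) = 1 and b = amp(|1⟩) = 0:
new amp(|0⟩) = (0.418049 - 0.908425i)·a = (0.418 - 0.9084i)
new amp(|1⟩) = (0.418049 + 0.908425i)·b = 0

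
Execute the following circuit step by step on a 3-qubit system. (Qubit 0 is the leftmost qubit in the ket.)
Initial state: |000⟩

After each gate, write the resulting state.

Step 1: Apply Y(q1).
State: i|010⟩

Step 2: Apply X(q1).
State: i|000⟩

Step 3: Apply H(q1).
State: (1/√2)i|000⟩ + (1/√2)i|010⟩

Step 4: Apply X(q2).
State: (1/√2)i|001⟩ + (1/√2)i|011⟩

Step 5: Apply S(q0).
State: (1/√2)i|001⟩ + (1/√2)i|011⟩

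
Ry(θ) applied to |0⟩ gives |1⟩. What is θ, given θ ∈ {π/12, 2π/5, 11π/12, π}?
π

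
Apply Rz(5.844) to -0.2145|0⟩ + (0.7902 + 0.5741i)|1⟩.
(0.2093 + 0.04672i)|0⟩ + (-0.8963 - 0.3882i)|1⟩

Rz(5.844) = [[e^(−iθ/2), 0], [0, e^(iθ/2)]] with e^(±iθ/2) = cos(θ/2) ± i·sin(θ/2); θ = 5.844, cos(θ/2) ≈ -0.975986, sin(θ/2) ≈ 0.217832.
With a = amp(|0⟩) = -0.2145 and b = amp(|1⟩) = (0.7902 + 0.5741i):
new amp(|0⟩) = (-0.975986 - 0.217832i)·a = (0.2093 + 0.04672i)
new amp(|1⟩) = (-0.975986 + 0.217832i)·b = (-0.8963 - 0.3882i)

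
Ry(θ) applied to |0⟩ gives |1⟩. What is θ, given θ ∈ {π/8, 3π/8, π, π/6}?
π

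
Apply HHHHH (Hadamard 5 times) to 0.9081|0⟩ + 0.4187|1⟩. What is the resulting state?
0.9382|0⟩ + 0.3461|1⟩

H² = I, so H^5 = H: a single Hadamard. With (a, b) = (0.9081, 0.4187), H gives ((a + b)/√2, (a − b)/√2) = (0.9382, 0.3461).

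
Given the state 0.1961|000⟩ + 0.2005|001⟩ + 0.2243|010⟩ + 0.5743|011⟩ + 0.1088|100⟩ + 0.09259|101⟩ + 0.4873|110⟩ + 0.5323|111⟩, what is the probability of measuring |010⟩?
0.05031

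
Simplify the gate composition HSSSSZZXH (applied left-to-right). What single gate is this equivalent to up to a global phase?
Z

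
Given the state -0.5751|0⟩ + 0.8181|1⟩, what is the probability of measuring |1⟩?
0.6693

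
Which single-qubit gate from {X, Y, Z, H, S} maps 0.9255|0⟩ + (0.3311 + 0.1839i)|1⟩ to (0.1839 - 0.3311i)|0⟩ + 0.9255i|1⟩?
Y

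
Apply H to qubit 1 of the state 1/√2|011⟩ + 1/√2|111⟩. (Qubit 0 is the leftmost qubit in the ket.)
1/2|001⟩ - 1/2|011⟩ + 1/2|101⟩ - 1/2|111⟩

H on qubit 1 mixes each pair of kets that differ only in qubit 1: amplitudes (a, b) of (|…0…⟩, |…1…⟩) become ((a + b)/√2, (a − b)/√2). Kets absent from the input have amplitude 0.
(|001⟩, |011⟩): (a, b) = (0, 1/√2) → (1/2, -1/2)
(|101⟩, |111⟩): (a, b) = (0, 1/√2) → (1/2, -1/2)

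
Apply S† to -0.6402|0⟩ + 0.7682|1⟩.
-0.6402|0⟩ - 0.7682i|1⟩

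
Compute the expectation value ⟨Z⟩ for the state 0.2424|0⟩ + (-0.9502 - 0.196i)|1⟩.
-0.8825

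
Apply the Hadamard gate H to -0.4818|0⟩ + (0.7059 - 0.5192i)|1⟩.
(0.1585 - 0.3671i)|0⟩ + (-0.8398 + 0.3671i)|1⟩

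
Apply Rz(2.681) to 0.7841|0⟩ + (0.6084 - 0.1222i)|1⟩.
(0.179 - 0.7634i)|0⟩ + (0.2579 + 0.5644i)|1⟩

Rz(2.681) = [[e^(−iθ/2), 0], [0, e^(iθ/2)]] with e^(±iθ/2) = cos(θ/2) ± i·sin(θ/2); θ = 2.681, cos(θ/2) ≈ 0.228266, sin(θ/2) ≈ 0.973599.
With a = amp(|0⟩) = 0.7841 and b = amp(|1⟩) = (0.6084 - 0.1222i):
new amp(|0⟩) = (0.228266 - 0.973599i)·a = (0.179 - 0.7634i)
new amp(|1⟩) = (0.228266 + 0.973599i)·b = (0.2579 + 0.5644i)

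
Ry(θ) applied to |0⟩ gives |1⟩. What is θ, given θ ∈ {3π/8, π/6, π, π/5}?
π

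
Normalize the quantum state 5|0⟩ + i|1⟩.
0.9806|0⟩ + 0.1961i|1⟩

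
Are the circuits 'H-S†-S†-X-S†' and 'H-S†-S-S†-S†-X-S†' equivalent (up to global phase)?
Yes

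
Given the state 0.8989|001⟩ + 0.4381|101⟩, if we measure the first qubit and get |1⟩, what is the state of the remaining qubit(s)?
|01⟩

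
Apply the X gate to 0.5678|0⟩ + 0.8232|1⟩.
0.8232|0⟩ + 0.5678|1⟩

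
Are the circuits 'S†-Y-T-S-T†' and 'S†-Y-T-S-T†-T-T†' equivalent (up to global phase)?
Yes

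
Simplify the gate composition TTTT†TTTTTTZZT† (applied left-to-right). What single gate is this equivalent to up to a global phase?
T†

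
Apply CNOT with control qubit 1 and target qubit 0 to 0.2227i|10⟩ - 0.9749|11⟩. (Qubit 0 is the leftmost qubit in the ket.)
-0.9749|01⟩ + 0.2227i|10⟩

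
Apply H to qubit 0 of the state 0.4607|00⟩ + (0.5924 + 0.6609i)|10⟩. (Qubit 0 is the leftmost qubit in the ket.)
(0.7447 + 0.4673i)|00⟩ + (-0.09313 - 0.4673i)|10⟩

H on qubit 0 mixes each pair of kets that differ only in qubit 0: amplitudes (a, b) of (|…0…⟩, |…1…⟩) become ((a + b)/√2, (a − b)/√2). Kets absent from the input have amplitude 0.
(|00⟩, |10⟩): (a, b) = (0.4607, (0.5924 + 0.6609i)) → ((0.7447 + 0.4673i), (-0.09313 - 0.4673i))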